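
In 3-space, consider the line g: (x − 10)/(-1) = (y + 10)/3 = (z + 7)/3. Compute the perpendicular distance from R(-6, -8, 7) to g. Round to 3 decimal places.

15.506

g has direction (-1, 3, 3) through (10, -10, -7).
Taking (10, -10, -7) on g with direction v = (-1, 3, 3): w = R − (10, -10, -7) = (-16, 2, 14), and w × v = (-36, 34, -46).
Distance = |w × v| / |v| = √4568 / √19 ≈ 15.506.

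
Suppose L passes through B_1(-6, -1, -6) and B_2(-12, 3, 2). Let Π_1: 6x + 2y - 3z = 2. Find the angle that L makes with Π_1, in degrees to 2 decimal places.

43.61

A direction vector for L is B_2 − B_1 = (-6, 4, 8).
sin θ = |n·v| / (|n||v|) = |-52| / (√49 · √116) = 0.68973.
θ ≈ 43.61°.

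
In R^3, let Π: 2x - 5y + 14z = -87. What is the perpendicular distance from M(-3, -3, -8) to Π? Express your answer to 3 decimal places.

1.067

n·M − d = (2)·(-3) + (-5)·(-3) + (14)·(-8) − (-87) = -16; |n| = √225.
Distance = |-16| / √225 = 16/√225 ≈ 1.067.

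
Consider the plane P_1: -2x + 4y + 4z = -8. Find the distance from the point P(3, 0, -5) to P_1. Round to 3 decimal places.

3.000

n·P − d = (-2)·(3) + (4)·(0) + (4)·(-5) − (-8) = -18; |n| = √36.
Distance = |-18| / √36 = 18/√36 ≈ 3.000.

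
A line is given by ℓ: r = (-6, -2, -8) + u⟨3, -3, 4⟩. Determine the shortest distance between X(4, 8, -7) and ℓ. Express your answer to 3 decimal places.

Taking (-6, -2, -8) on ℓ with direction v = (3, -3, 4): w = X − (-6, -2, -8) = (10, 10, 1), and w × v = (43, -37, -60).
Distance = |w × v| / |v| = √6818 / √34 ≈ 14.161.

14.161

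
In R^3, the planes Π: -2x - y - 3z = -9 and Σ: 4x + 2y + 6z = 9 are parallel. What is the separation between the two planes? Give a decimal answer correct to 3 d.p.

Rescale Σ by 1/(-2): -2x - y - 3z = -9/2. Then distance = |-9 − (-9/2)| / √14 ≈ 1.203.

1.203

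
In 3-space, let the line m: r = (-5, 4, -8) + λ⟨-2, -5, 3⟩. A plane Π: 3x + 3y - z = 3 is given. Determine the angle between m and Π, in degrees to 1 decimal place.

sin θ = |n·v| / (|n||v|) = |-24| / (√19 · √38) = 0.89319.
θ ≈ 63.3°.

63.3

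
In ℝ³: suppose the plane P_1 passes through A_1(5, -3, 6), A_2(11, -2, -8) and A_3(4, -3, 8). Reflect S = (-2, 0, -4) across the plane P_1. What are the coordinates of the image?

A_1A_2 = (6, 1, -14), A_1A_3 = (-1, 0, 2); a normal to P_1 is A_1A_2 × A_1A_3 = (2, 2, 1).
Using A_1: P_1 has equation 2x + 2y + z = 10.
λ = (n·S − d)/|n|² = (-8 − 10)/9 = -2.
Reflection = S − 2λn = (-2, 0, -4) − (-4)·(2, 2, 1) = (6, 8, 0).

(6, 8, 0)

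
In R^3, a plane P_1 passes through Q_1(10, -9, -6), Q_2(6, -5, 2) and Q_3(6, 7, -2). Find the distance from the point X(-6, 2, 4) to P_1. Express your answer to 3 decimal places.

9.243

Q_1Q_2 = (-4, 4, 8), Q_1Q_3 = (-4, 16, 4); a normal to P_1 is Q_1Q_2 × Q_1Q_3 = (-112, -16, -48).
Using Q_1: P_1 has equation -112x - 16y - 48z = -688.
n·X − d = (-112)·(-6) + (-16)·(2) + (-48)·(4) − (-688) = 1136; |n| = √15104.
Distance = |1136| / √15104 = 1136/√15104 ≈ 9.243.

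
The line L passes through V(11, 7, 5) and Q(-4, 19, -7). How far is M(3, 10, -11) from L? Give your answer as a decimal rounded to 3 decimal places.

9.640

A direction vector for L is Q − V = (-15, 12, -12).
Taking (11, 7, 5) on L with direction v = (-15, 12, -12): w = M − (11, 7, 5) = (-8, 3, -16), and w × v = (156, 144, -51).
Distance = |w × v| / |v| = √47673 / √513 ≈ 9.640.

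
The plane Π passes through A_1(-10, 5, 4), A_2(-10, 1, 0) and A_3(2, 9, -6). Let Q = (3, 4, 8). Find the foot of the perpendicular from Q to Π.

(-4, 10, 2)

A_1A_2 = (0, -4, -4), A_1A_3 = (12, 4, -10); a normal to Π is A_1A_2 × A_1A_3 = (56, -48, 48).
Using A_1: Π has equation 56x - 48y + 48z = -608.
Foot = Q − λn with λ = (n·Q − d)/|n|² = (360 − (-608))/7744 = 1/8.
Foot = (3, 4, 8) − (1/8)·(56, -48, 48) = (-4, 10, 2).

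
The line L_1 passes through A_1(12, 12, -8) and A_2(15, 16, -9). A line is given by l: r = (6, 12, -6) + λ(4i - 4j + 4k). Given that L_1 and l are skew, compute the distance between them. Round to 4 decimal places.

3.7199

A direction vector for L_1 is A_2 − A_1 = (3, 4, -1).
Common perpendicular direction n = (3, 4, -1) × (4, -4, 4) = (12, -16, -28).
With w = (6, 12, -6) − (12, 12, -8) = (-6, 0, 2), w · n = -128.
Distance = |w · n| / |n| = |-128| / √1184 ≈ 3.7199.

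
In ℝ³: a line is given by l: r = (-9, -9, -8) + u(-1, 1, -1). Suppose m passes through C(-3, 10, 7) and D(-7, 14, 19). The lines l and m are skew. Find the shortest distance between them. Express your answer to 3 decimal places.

A direction vector for m is D − C = (-4, 4, 12).
Common perpendicular direction n = (-1, 1, -1) × (-4, 4, 12) = (16, 16, 0).
With w = (-3, 10, 7) − (-9, -9, -8) = (6, 19, 15), w · n = 400.
Distance = |w · n| / |n| = |400| / √512 ≈ 17.678.

17.678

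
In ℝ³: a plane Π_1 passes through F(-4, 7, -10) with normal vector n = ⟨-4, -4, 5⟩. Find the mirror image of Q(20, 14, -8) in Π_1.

(4, -2, 12)

Π_1: n·r = n·F gives -4x - 4y + 5z = -62.
λ = (n·Q − d)/|n|² = (-176 − (-62))/57 = -2.
Reflection = Q − 2λn = (20, 14, -8) − (-4)·(-4, -4, 5) = (4, -2, 12).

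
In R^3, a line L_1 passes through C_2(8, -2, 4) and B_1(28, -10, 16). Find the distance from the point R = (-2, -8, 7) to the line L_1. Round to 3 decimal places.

A direction vector for L_1 is B_1 − C_2 = (20, -8, 12).
Taking (8, -2, 4) on L_1 with direction v = (20, -8, 12): w = R − (8, -2, 4) = (-10, -6, 3), and w × v = (-48, 180, 200).
Distance = |w × v| / |v| = √74704 / √608 ≈ 11.085.

11.085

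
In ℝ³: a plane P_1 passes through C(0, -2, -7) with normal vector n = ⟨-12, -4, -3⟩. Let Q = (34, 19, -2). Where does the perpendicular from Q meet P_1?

P_1: n·r = n·C gives -12x - 4y - 3z = 29.
Foot = Q − λn with λ = (n·Q − d)/|n|² = (-478 − 29)/169 = -3.
Foot = (34, 19, -2) − (-3)·(-12, -4, -3) = (-2, 7, -11).

(-2, 7, -11)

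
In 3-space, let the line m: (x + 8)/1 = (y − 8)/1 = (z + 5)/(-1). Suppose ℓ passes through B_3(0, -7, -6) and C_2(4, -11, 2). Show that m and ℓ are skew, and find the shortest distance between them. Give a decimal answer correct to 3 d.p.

m has direction (1, 1, -1) through (-8, 8, -5).
A direction vector for ℓ is C_2 − B_3 = (4, -4, 8).
Common perpendicular direction n = (1, 1, -1) × (4, -4, 8) = (4, -12, -8).
With w = (0, -7, -6) − (-8, 8, -5) = (8, -15, -1), w · n = 220.
Since n ≠ 0 the lines are not parallel, and w · n = 220 ≠ 0 so they do not intersect; hence they are skew.
Distance = |w · n| / |n| = |220| / √224 ≈ 14.699.

14.699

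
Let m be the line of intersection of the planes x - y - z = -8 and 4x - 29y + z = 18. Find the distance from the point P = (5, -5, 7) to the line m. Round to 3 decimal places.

Direction of m: (1, -1, -1) × (4, -29, 1) = (-30, -5, -25).
A point on m: solving the two plane equations with x = -4 gives (-4, -1, 5).
Taking (-4, -1, 5) on m with direction v = (-30, -5, -25): w = P − (-4, -1, 5) = (9, -4, 2), and w × v = (110, 165, -165).
Distance = |w × v| / |v| = √66550 / √1550 ≈ 6.553.

6.553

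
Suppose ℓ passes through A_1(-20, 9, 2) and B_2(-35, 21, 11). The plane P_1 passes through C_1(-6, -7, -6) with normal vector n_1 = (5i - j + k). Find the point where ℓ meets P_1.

(-5, -3, -7)

A direction vector for ℓ is B_2 − A_1 = (-15, 12, 9).
P_1: n_1·r = n_1·C_1 gives 5x - y + z = -29.
Substitute r = (-20, 9, 2) + t(-15, 12, 9) into the plane: -107 + (-78)t = -29, so t = -1.
Intersection: (-20, 9, 2) + (-1)·(-15, 12, 9) = (-5, -3, -7).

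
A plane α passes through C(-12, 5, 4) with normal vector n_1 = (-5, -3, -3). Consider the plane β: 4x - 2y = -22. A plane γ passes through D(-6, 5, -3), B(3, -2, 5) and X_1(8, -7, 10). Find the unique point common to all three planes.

α: n_1·r = n_1·C gives -5x - 3y - 3z = 33.
DB = (9, -7, 8), DX_1 = (14, -12, 13); a normal to γ is DB × DX_1 = (5, -5, -10).
Using D: γ has equation 5x - 5y - 10z = -25.
Solving the 3×3 linear system -5x - 3y - 3z = 33, 4x - 2y = -22, 5x - 5y - 10z = -25 (e.g. by elimination or Cramer's rule, determinant = -190) gives (-6, -1, 0).

(-6, -1, 0)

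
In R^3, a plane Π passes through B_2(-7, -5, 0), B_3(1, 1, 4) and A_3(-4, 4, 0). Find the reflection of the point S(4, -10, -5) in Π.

(-8, -6, 13)

B_2B_3 = (8, 6, 4), B_2A_3 = (3, 9, 0); a normal to Π is B_2B_3 × B_2A_3 = (-36, 12, 54).
Using B_2: Π has equation -36x + 12y + 54z = 192.
λ = (n·S − d)/|n|² = (-534 − 192)/4356 = -1/6.
Reflection = S − 2λn = (4, -10, -5) − (-1/3)·(-36, 12, 54) = (-8, -6, 13).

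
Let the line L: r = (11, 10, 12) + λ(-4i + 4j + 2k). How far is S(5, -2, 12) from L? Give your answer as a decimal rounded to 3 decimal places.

12.806

Taking (11, 10, 12) on L with direction v = (-4, 4, 2): w = S − (11, 10, 12) = (-6, -12, 0), and w × v = (-24, 12, -72).
Distance = |w × v| / |v| = √5904 / √36 ≈ 12.806.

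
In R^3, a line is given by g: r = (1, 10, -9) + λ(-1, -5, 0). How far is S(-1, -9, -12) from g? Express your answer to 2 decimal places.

Taking (1, 10, -9) on g with direction v = (-1, -5, 0): w = S − (1, 10, -9) = (-2, -19, -3), and w × v = (-15, 3, -9).
Distance = |w × v| / |v| = √315 / √26 ≈ 3.48.

3.48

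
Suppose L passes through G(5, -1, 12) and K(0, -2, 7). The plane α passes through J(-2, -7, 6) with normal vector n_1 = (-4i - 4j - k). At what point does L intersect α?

(-5, -3, 2)

A direction vector for L is K − G = (-5, -1, -5).
α: n_1·r = n_1·J gives -4x - 4y - z = 30.
Substitute r = (5, -1, 12) + t(-5, -1, -5) into the plane: -28 + 29t = 30, so t = 2.
Intersection: (5, -1, 12) + 2·(-5, -1, -5) = (-5, -3, 2).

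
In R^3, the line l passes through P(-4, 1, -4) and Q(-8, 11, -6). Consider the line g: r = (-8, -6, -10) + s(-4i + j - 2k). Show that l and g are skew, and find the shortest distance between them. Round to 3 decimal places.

A direction vector for l is Q − P = (-4, 10, -2).
Common perpendicular direction n = (-4, 10, -2) × (-4, 1, -2) = (-18, 0, 36).
With w = (-8, -6, -10) − (-4, 1, -4) = (-4, -7, -6), w · n = -144.
Since n ≠ 0 the lines are not parallel, and w · n = -144 ≠ 0 so they do not intersect; hence they are skew.
Distance = |w · n| / |n| = |-144| / √1620 ≈ 3.578.

3.578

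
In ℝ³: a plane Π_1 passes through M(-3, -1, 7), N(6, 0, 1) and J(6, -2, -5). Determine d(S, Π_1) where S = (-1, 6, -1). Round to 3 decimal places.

MN = (9, 1, -6), MJ = (9, -1, -12); a normal to Π_1 is MN × MJ = (-18, 54, -18).
Using M: Π_1 has equation -18x + 54y - 18z = -126.
n·S − d = (-18)·(-1) + (54)·(6) + (-18)·(-1) − (-126) = 486; |n| = √3564.
Distance = |486| / √3564 = 486/√3564 ≈ 8.141.

8.141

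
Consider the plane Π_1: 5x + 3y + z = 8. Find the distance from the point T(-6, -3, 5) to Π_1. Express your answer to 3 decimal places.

7.099

n·T − d = (5)·(-6) + (3)·(-3) + (1)·(5) − 8 = -42; |n| = √35.
Distance = |-42| / √35 = 42/√35 ≈ 7.099.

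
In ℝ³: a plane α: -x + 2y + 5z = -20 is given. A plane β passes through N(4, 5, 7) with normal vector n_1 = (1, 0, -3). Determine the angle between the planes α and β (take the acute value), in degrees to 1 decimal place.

β: n_1·r = n_1·N gives x - 3z = -17.
cos θ = |n₁·n₂| / (|n₁||n₂|) = |-16| / (√30 · √10).
θ = arccos(0.92376) ≈ 22.5°.

22.5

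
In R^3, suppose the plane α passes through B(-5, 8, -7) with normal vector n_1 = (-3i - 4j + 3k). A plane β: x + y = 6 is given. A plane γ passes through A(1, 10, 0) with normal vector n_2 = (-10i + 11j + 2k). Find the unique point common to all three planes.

α: n_1·r = n_1·B gives -3x - 4y + 3z = -38.
γ: n_2·r = n_2·A gives -10x + 11y + 2z = 100.
Solving the 3×3 linear system -3x - 4y + 3z = -38, x + y = 6, -10x + 11y + 2z = 100 (e.g. by elimination or Cramer's rule, determinant = 65) gives (-2, 8, -4).

(-2, 8, -4)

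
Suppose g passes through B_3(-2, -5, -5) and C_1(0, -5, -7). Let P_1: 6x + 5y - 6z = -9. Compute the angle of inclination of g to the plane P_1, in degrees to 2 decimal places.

59.49

A direction vector for g is C_1 − B_3 = (2, 0, -2).
sin θ = |n·v| / (|n||v|) = |24| / (√97 · √8) = 0.86155.
θ ≈ 59.49°.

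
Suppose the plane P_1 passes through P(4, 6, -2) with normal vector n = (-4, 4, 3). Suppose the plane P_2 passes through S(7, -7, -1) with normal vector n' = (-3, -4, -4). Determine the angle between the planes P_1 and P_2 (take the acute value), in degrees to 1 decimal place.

67.0

P_1: n·r = n·P gives -4x + 4y + 3z = 2.
P_2: n'·r = n'·S gives -3x - 4y - 4z = 11.
cos θ = |n₁·n₂| / (|n₁||n₂|) = |-16| / (√41 · √41).
θ = arccos(0.39024) ≈ 67.0°.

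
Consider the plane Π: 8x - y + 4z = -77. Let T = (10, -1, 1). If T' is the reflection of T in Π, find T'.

λ = (n·T − d)/|n|² = (85 − (-77))/81 = 2.
Reflection = T − 2λn = (10, -1, 1) − 4·(8, -1, 4) = (-22, 3, -15).

(-22, 3, -15)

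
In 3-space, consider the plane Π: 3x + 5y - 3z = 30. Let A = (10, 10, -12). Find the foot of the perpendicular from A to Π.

(4, 0, -6)

Foot = A − λn with λ = (n·A − d)/|n|² = (116 − 30)/43 = 2.
Foot = (10, 10, -12) − 2·(3, 5, -3) = (4, 0, -6).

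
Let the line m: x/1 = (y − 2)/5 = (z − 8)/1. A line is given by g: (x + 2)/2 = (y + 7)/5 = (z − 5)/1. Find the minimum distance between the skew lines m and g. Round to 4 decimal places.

m has direction (1, 5, 1) through (0, 2, 8).
g has direction (2, 5, 1) through (-2, -7, 5).
Common perpendicular direction n = (1, 5, 1) × (2, 5, 1) = (0, 1, -5).
With w = (-2, -7, 5) − (0, 2, 8) = (-2, -9, -3), w · n = 6.
Distance = |w · n| / |n| = |6| / √26 ≈ 1.1767.

1.1767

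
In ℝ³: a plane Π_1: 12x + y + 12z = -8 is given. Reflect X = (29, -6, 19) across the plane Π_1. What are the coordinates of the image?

λ = (n·X − d)/|n|² = (570 − (-8))/289 = 2.
Reflection = X − 2λn = (29, -6, 19) − 4·(12, 1, 12) = (-19, -10, -29).

(-19, -10, -29)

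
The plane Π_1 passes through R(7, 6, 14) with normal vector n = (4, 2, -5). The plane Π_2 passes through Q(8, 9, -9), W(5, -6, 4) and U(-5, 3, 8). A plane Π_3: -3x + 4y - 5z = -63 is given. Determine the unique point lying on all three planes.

Π_1: n·r = n·R gives 4x + 2y - 5z = -30.
QW = (-3, -15, 13), QU = (-13, -6, 17); a normal to Π_2 is QW × QU = (-177, -118, -177).
Using Q: Π_2 has equation -177x - 118y - 177z = -885.
Solving the 3×3 linear system 4x + 2y - 5z = -30, -177x - 118y - 177z = -885, -3x + 4y - 5z = -63 (e.g. by elimination or Cramer's rule, determinant = 9794) gives (3, -6, 6).

(3, -6, 6)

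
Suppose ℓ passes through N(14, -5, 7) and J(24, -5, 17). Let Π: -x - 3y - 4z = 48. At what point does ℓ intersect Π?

A direction vector for ℓ is J − N = (10, 0, 10).
Substitute r = (14, -5, 7) + t(10, 0, 10) into the plane: -27 + (-50)t = 48, so t = -3/2.
Intersection: (14, -5, 7) + (-3/2)·(10, 0, 10) = (-1, -5, -8).

(-1, -5, -8)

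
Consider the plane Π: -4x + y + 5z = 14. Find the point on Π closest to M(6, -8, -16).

Foot = M − λn with λ = (n·M − d)/|n|² = (-112 − 14)/42 = -3.
Foot = (6, -8, -16) − (-3)·(-4, 1, 5) = (-6, -5, -1).

(-6, -5, -1)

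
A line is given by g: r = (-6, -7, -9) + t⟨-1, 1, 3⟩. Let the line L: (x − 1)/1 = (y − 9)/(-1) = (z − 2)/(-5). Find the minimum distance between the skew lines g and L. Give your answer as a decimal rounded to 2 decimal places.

16.26

L has direction (1, -1, -5) through (1, 9, 2).
Common perpendicular direction n = (-1, 1, 3) × (1, -1, -5) = (-2, -2, 0).
With w = (1, 9, 2) − (-6, -7, -9) = (7, 16, 11), w · n = -46.
Distance = |w · n| / |n| = |-46| / √8 ≈ 16.26.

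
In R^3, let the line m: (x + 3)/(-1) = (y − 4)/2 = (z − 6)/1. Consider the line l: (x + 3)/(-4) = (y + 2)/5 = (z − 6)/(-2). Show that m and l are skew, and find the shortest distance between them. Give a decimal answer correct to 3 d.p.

m has direction (-1, 2, 1) through (-3, 4, 6).
l has direction (-4, 5, -2) through (-3, -2, 6).
Common perpendicular direction n = (-1, 2, 1) × (-4, 5, -2) = (-9, -6, 3).
With w = (-3, -2, 6) − (-3, 4, 6) = (0, -6, 0), w · n = 36.
Since n ≠ 0 the lines are not parallel, and w · n = 36 ≠ 0 so they do not intersect; hence they are skew.
Distance = |w · n| / |n| = |36| / √126 ≈ 3.207.

3.207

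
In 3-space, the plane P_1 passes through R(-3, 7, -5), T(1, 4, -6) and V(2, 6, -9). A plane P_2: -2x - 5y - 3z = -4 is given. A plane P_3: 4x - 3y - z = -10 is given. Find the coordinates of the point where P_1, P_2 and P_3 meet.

(-1, 3, -3)

RT = (4, -3, -1), RV = (5, -1, -4); a normal to P_1 is RT × RV = (11, 11, 11).
Using R: P_1 has equation 11x + 11y + 11z = -11.
Solving the 3×3 linear system 11x + 11y + 11z = -11, -2x - 5y - 3z = -4, 4x - 3y - z = -10 (e.g. by elimination or Cramer's rule, determinant = 88) gives (-1, 3, -3).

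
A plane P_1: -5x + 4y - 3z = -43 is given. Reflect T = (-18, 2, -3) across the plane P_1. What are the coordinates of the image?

(12, -22, 15)

λ = (n·T − d)/|n|² = (107 − (-43))/50 = 3.
Reflection = T − 2λn = (-18, 2, -3) − 6·(-5, 4, -3) = (12, -22, 15).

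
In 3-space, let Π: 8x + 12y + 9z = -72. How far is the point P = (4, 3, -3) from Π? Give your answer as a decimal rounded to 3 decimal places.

n·P − d = (8)·(4) + (12)·(3) + (9)·(-3) − (-72) = 113; |n| = √289.
Distance = |113| / √289 = 113/√289 ≈ 6.647.

6.647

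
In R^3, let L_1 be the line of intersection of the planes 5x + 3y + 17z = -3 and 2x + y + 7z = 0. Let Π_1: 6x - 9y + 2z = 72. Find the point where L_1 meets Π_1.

Direction of L_1: (5, 3, 17) × (2, 1, 7) = (4, -1, -1).
A point on L_1: solving the two plane equations with x = 7 gives (7, -7, -1).
Substitute r = (7, -7, -1) + t(4, -1, -1) into the plane: 103 + 31t = 72, so t = -1.
Intersection: (7, -7, -1) + (-1)·(4, -1, -1) = (3, -6, 0).

(3, -6, 0)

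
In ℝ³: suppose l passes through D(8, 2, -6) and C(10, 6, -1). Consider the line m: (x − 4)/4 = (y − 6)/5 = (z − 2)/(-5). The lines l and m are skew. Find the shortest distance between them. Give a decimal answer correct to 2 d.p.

A direction vector for l is C − D = (2, 4, 5).
m has direction (4, 5, -5) through (4, 6, 2).
Common perpendicular direction n = (2, 4, 5) × (4, 5, -5) = (-45, 30, -6).
With w = (4, 6, 2) − (8, 2, -6) = (-4, 4, 8), w · n = 252.
Distance = |w · n| / |n| = |252| / √2961 ≈ 4.63.

4.63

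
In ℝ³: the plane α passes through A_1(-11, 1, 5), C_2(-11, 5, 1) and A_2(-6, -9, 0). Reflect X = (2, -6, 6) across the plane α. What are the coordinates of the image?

A_1C_2 = (0, 4, -4), A_1A_2 = (5, -10, -5); a normal to α is A_1C_2 × A_1A_2 = (-60, -20, -20).
Using A_1: α has equation -60x - 20y - 20z = 540.
λ = (n·X − d)/|n|² = (-120 − 540)/4400 = -3/20.
Reflection = X − 2λn = (2, -6, 6) − (-3/10)·(-60, -20, -20) = (-16, -12, 0).

(-16, -12, 0)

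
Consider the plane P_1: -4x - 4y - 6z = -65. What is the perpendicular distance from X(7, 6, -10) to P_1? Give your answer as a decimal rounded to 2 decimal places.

8.85

n·X − d = (-4)·(7) + (-4)·(6) + (-6)·(-10) − (-65) = 73; |n| = √68.
Distance = |73| / √68 = 73/√68 ≈ 8.85.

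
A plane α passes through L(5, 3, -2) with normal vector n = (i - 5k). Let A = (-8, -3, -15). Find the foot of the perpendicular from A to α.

(-10, -3, -5)

α: n·r = n·L gives x - 5z = 15.
Foot = A − λn with λ = (n·A − d)/|n|² = (67 − 15)/26 = 2.
Foot = (-8, -3, -15) − 2·(1, 0, -5) = (-10, -3, -5).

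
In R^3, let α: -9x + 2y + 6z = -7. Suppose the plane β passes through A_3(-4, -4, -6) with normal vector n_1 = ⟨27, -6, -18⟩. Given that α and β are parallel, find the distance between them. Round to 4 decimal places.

β: n_1·r = n_1·A_3 gives 27x - 6y - 18z = 24.
Rescale β by 1/(-3): -9x + 2y + 6z = -8. Then distance = |-7 − (-8)| / √121 ≈ 0.0909.

0.0909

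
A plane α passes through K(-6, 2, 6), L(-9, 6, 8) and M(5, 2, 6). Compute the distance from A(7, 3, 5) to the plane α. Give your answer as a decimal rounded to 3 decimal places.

KL = (-3, 4, 2), KM = (11, 0, 0); a normal to α is KL × KM = (0, 22, -44).
Using K: α has equation 22y - 44z = -220.
n·A − d = (0)·(7) + (22)·(3) + (-44)·(5) − (-220) = 66; |n| = √2420.
Distance = |66| / √2420 = 66/√2420 ≈ 1.342.

1.342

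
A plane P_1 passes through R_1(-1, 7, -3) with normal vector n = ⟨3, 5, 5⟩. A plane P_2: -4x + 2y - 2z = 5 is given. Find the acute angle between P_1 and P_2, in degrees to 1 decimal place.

71.4

P_1: n·r = n·R_1 gives 3x + 5y + 5z = 17.
cos θ = |n₁·n₂| / (|n₁||n₂|) = |-12| / (√59 · √24).
θ = arccos(0.31890) ≈ 71.4°.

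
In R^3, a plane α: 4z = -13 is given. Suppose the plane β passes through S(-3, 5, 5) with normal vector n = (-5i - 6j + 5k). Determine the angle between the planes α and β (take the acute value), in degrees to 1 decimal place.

57.4

β: n·r = n·S gives -5x - 6y + 5z = 10.
cos θ = |n₁·n₂| / (|n₁||n₂|) = |20| / (√16 · √86).
θ = arccos(0.53916) ≈ 57.4°.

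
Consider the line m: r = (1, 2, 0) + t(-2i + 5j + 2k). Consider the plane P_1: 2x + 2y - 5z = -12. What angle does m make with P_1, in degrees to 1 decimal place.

7.0

sin θ = |n·v| / (|n||v|) = |-4| / (√33 · √33) = 0.12121.
θ ≈ 7.0°.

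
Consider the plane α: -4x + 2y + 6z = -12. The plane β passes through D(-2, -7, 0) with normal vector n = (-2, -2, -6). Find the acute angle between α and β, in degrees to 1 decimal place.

49.9

β: n·r = n·D gives -2x - 2y - 6z = 18.
cos θ = |n₁·n₂| / (|n₁||n₂|) = |-32| / (√56 · √44).
θ = arccos(0.64466) ≈ 49.9°.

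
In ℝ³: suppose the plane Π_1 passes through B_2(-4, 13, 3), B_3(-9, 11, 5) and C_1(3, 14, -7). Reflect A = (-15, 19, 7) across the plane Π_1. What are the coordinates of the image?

B_2B_3 = (-5, -2, 2), B_2C_1 = (7, 1, -10); a normal to Π_1 is B_2B_3 × B_2C_1 = (18, -36, 9).
Using B_2: Π_1 has equation 18x - 36y + 9z = -513.
λ = (n·A − d)/|n|² = (-891 − (-513))/1701 = -2/9.
Reflection = A − 2λn = (-15, 19, 7) − (-4/9)·(18, -36, 9) = (-7, 3, 11).

(-7, 3, 11)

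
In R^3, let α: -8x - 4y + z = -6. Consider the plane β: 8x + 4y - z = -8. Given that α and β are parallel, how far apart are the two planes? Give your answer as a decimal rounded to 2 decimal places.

1.56

Rescale β by 1/(-1): -8x - 4y + z = 8. Then distance = |-6 − 8| / √81 ≈ 1.56.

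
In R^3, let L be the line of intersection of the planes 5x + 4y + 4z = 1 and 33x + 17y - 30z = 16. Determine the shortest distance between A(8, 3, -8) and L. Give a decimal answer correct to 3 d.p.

11.345

Direction of L: (5, 4, 4) × (33, 17, -30) = (-188, 282, -47).
A point on L: solving the two plane equations with x = 1 gives (1, -1, 0).
Taking (1, -1, 0) on L with direction v = (-188, 282, -47): w = A − (1, -1, 0) = (7, 4, -8), and w × v = (2068, 1833, 2726).
Distance = |w × v| / |v| = √15067589 / √117077 ≈ 11.345.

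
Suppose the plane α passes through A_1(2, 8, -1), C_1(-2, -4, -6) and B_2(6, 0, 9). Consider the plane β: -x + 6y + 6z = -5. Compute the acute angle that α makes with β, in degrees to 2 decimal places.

60.38

A_1C_1 = (-4, -12, -5), A_1B_2 = (4, -8, 10); a normal to α is A_1C_1 × A_1B_2 = (-160, 20, 80).
Using A_1: α has equation -160x + 20y + 80z = -240.
cos θ = |n₁·n₂| / (|n₁||n₂|) = |760| / (√32400 · √73).
θ = arccos(0.49417) ≈ 60.38°.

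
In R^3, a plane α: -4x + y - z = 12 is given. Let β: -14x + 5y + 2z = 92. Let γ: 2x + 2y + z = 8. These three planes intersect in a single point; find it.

Solving the 3×3 linear system -4x + y - z = 12, -14x + 5y + 2z = 92, 2x + 2y + z = 8 (e.g. by elimination or Cramer's rule, determinant = 52) gives (-4, 4, 8).

(-4, 4, 8)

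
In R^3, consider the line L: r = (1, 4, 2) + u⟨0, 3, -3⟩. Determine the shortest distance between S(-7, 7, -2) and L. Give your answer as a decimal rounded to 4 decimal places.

8.0312

Taking (1, 4, 2) on L with direction v = (0, 3, -3): w = S − (1, 4, 2) = (-8, 3, -4), and w × v = (3, -24, -24).
Distance = |w × v| / |v| = √1161 / √18 ≈ 8.0312.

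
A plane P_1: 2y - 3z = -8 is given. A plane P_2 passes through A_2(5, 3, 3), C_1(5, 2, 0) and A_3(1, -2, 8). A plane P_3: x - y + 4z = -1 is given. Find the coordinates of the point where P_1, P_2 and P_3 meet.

(0, -7, -2)

A_2C_1 = (0, -1, -3), A_2A_3 = (-4, -5, 5); a normal to P_2 is A_2C_1 × A_2A_3 = (-20, 12, -4).
Using A_2: P_2 has equation -20x + 12y - 4z = -76.
Solving the 3×3 linear system 2y - 3z = -8, -20x + 12y - 4z = -76, x - y + 4z = -1 (e.g. by elimination or Cramer's rule, determinant = 128) gives (0, -7, -2).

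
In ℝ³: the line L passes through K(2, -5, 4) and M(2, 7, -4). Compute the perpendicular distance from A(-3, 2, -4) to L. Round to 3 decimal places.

A direction vector for L is M − K = (0, 12, -8).
Taking (2, -5, 4) on L with direction v = (0, 12, -8): w = A − (2, -5, 4) = (-5, 7, -8), and w × v = (40, -40, -60).
Distance = |w × v| / |v| = √6800 / √208 ≈ 5.718.

5.718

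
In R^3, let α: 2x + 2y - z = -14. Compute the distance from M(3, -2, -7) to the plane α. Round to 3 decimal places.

7.667

n·M − d = (2)·(3) + (2)·(-2) + (-1)·(-7) − (-14) = 23; |n| = √9.
Distance = |23| / √9 = 23/√9 ≈ 7.667.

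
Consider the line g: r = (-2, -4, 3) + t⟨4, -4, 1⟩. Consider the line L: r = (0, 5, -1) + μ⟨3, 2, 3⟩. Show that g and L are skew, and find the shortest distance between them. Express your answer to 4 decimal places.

7.2639

Common perpendicular direction n = (4, -4, 1) × (3, 2, 3) = (-14, -9, 20).
With w = (0, 5, -1) − (-2, -4, 3) = (2, 9, -4), w · n = -189.
Since n ≠ 0 the lines are not parallel, and w · n = -189 ≠ 0 so they do not intersect; hence they are skew.
Distance = |w · n| / |n| = |-189| / √677 ≈ 7.2639.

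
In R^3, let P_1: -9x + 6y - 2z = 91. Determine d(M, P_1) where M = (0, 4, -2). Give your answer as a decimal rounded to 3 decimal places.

n·M − d = (-9)·(0) + (6)·(4) + (-2)·(-2) − 91 = -63; |n| = √121.
Distance = |-63| / √121 = 63/√121 ≈ 5.727.

5.727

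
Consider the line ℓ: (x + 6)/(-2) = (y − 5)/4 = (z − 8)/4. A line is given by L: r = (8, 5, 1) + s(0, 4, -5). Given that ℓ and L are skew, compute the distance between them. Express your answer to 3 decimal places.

11.725

ℓ has direction (-2, 4, 4) through (-6, 5, 8).
Common perpendicular direction n = (-2, 4, 4) × (0, 4, -5) = (-36, -10, -8).
With w = (8, 5, 1) − (-6, 5, 8) = (14, 0, -7), w · n = -448.
Distance = |w · n| / |n| = |-448| / √1460 ≈ 11.725.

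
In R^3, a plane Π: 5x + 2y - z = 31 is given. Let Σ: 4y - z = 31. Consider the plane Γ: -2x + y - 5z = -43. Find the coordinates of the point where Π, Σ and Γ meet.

Solving the 3×3 linear system 5x + 2y - z = 31, 4y - z = 31, -2x + y - 5z = -43 (e.g. by elimination or Cramer's rule, determinant = -99) gives (4, 10, 9).

(4, 10, 9)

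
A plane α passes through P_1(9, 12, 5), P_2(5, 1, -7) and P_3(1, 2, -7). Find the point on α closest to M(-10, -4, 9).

P_1P_2 = (-4, -11, -12), P_1P_3 = (-8, -10, -12); a normal to α is P_1P_2 × P_1P_3 = (12, 48, -48).
Using P_1: α has equation 12x + 48y - 48z = 444.
Foot = M − λn with λ = (n·M − d)/|n|² = (-744 − 444)/4752 = -1/4.
Foot = (-10, -4, 9) − (-1/4)·(12, 48, -48) = (-7, 8, -3).

(-7, 8, -3)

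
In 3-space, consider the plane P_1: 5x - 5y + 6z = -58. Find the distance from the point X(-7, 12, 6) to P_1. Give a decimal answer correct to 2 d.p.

n·X − d = (5)·(-7) + (-5)·(12) + (6)·(6) − (-58) = -1; |n| = √86.
Distance = |-1| / √86 = 1/√86 ≈ 0.11.

0.11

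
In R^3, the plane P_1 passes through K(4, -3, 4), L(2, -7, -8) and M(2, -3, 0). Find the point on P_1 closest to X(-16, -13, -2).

(-4, -1, -8)

KL = (-2, -4, -12), KM = (-2, 0, -4); a normal to P_1 is KL × KM = (16, 16, -8).
Using K: P_1 has equation 16x + 16y - 8z = -16.
Foot = X − λn with λ = (n·X − d)/|n|² = (-448 − (-16))/576 = -3/4.
Foot = (-16, -13, -2) − (-3/4)·(16, 16, -8) = (-4, -1, -8).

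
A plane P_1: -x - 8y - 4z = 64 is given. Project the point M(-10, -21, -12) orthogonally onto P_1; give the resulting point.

(-8, -5, -4)

Foot = M − λn with λ = (n·M − d)/|n|² = (226 − 64)/81 = 2.
Foot = (-10, -21, -12) − 2·(-1, -8, -4) = (-8, -5, -4).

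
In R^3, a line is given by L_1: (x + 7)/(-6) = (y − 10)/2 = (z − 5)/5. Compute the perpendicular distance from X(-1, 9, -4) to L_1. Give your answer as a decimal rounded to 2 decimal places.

L_1 has direction (-6, 2, 5) through (-7, 10, 5).
Taking (-7, 10, 5) on L_1 with direction v = (-6, 2, 5): w = X − (-7, 10, 5) = (6, -1, -9), and w × v = (13, 24, 6).
Distance = |w × v| / |v| = √781 / √65 ≈ 3.47.

3.47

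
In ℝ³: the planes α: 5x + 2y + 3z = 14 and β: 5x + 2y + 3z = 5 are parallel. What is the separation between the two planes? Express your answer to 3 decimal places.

Same normal n = (5, 2, 3) with |n| = √38; distance = |14 − 5| / |n| = 9/√38 ≈ 1.460.

1.460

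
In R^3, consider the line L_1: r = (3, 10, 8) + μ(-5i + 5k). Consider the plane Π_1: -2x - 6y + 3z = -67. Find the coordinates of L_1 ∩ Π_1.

(8, 10, 3)

Substitute r = (3, 10, 8) + t(-5, 0, 5) into the plane: -42 + 25t = -67, so t = -1.
Intersection: (3, 10, 8) + (-1)·(-5, 0, 5) = (8, 10, 3).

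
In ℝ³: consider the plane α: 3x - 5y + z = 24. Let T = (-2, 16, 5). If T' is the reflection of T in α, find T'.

λ = (n·T − d)/|n|² = (-81 − 24)/35 = -3.
Reflection = T − 2λn = (-2, 16, 5) − (-6)·(3, -5, 1) = (16, -14, 11).

(16, -14, 11)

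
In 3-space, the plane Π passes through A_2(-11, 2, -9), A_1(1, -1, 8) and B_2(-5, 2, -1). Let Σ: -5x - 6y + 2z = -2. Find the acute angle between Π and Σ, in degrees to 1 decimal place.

A_2A_1 = (12, -3, 17), A_2B_2 = (6, 0, 8); a normal to Π is A_2A_1 × A_2B_2 = (-24, 6, 18).
Using A_2: Π has equation -24x + 6y + 18z = 114.
cos θ = |n₁·n₂| / (|n₁||n₂|) = |120| / (√936 · √65).
θ = arccos(0.48650) ≈ 60.9°.

60.9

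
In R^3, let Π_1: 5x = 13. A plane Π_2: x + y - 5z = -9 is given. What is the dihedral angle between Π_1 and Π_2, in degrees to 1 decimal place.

78.9

cos θ = |n₁·n₂| / (|n₁||n₂|) = |5| / (√25 · √27).
θ = arccos(0.19245) ≈ 78.9°.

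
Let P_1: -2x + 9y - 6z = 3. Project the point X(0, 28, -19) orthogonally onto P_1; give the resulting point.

Foot = X − λn with λ = (n·X − d)/|n|² = (366 − 3)/121 = 3.
Foot = (0, 28, -19) − 3·(-2, 9, -6) = (6, 1, -1).

(6, 1, -1)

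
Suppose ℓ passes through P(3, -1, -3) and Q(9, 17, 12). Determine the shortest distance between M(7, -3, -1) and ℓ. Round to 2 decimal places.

4.84

A direction vector for ℓ is Q − P = (6, 18, 15).
Taking (3, -1, -3) on ℓ with direction v = (6, 18, 15): w = M − (3, -1, -3) = (4, -2, 2), and w × v = (-66, -48, 84).
Distance = |w × v| / |v| = √13716 / √585 ≈ 4.84.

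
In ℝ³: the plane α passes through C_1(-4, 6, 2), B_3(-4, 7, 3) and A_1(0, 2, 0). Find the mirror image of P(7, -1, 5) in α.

(9, 3, 1)

C_1B_3 = (0, 1, 1), C_1A_1 = (4, -4, -2); a normal to α is C_1B_3 × C_1A_1 = (2, 4, -4).
Using C_1: α has equation 2x + 4y - 4z = 8.
λ = (n·P − d)/|n|² = (-10 − 8)/36 = -1/2.
Reflection = P − 2λn = (7, -1, 5) − (-1)·(2, 4, -4) = (9, 3, 1).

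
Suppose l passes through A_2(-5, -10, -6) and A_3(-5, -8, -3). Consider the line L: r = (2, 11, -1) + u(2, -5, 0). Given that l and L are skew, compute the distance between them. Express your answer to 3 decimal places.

A direction vector for l is A_3 − A_2 = (0, 2, 3).
Common perpendicular direction n = (0, 2, 3) × (2, -5, 0) = (15, 6, -4).
With w = (2, 11, -1) − (-5, -10, -6) = (7, 21, 5), w · n = 211.
Distance = |w · n| / |n| = |211| / √277 ≈ 12.678.

12.678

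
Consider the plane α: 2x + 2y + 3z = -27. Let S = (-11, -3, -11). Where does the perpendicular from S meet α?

(-7, 1, -5)

Foot = S − λn with λ = (n·S − d)/|n|² = (-61 − (-27))/17 = -2.
Foot = (-11, -3, -11) − (-2)·(2, 2, 3) = (-7, 1, -5).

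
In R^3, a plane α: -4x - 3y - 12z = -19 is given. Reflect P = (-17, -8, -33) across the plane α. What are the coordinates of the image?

(7, 10, 39)

λ = (n·P − d)/|n|² = (488 − (-19))/169 = 3.
Reflection = P − 2λn = (-17, -8, -33) − 6·(-4, -3, -12) = (7, 10, 39).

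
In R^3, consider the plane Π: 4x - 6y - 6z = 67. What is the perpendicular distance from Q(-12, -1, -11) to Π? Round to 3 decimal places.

4.584

n·Q − d = (4)·(-12) + (-6)·(-1) + (-6)·(-11) − 67 = -43; |n| = √88.
Distance = |-43| / √88 = 43/√88 ≈ 4.584.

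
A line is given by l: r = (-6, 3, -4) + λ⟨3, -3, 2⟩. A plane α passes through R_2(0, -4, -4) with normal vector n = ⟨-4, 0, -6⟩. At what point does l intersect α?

α: n·r = n·R_2 gives -4x - 6z = 24.
Substitute r = (-6, 3, -4) + t(3, -3, 2) into the plane: 48 + (-24)t = 24, so t = 1.
Intersection: (-6, 3, -4) + 1·(3, -3, 2) = (-3, 0, -2).

(-3, 0, -2)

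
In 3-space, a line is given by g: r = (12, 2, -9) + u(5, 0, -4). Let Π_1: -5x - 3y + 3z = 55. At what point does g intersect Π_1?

(-8, 2, 7)

Substitute r = (12, 2, -9) + t(5, 0, -4) into the plane: -93 + (-37)t = 55, so t = -4.
Intersection: (12, 2, -9) + (-4)·(5, 0, -4) = (-8, 2, 7).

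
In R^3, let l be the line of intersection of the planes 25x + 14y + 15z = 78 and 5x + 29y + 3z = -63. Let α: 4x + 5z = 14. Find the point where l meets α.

Direction of l: (25, 14, 15) × (5, 29, 3) = (-393, 0, 655).
A point on l: solving the two plane equations with x = 9 gives (9, -3, -7).
Substitute r = (9, -3, -7) + t(-393, 0, 655) into the plane: 1 + 1703t = 14, so t = 1/131.
Intersection: (9, -3, -7) + (1/131)·(-393, 0, 655) = (6, -3, -2).

(6, -3, -2)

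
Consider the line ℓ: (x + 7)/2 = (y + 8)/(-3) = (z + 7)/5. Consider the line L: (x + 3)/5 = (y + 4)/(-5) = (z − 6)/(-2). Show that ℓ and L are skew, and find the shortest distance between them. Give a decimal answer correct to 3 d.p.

ℓ has direction (2, -3, 5) through (-7, -8, -7).
L has direction (5, -5, -2) through (-3, -4, 6).
Common perpendicular direction n = (2, -3, 5) × (5, -5, -2) = (31, 29, 5).
With w = (-3, -4, 6) − (-7, -8, -7) = (4, 4, 13), w · n = 305.
Since n ≠ 0 the lines are not parallel, and w · n = 305 ≠ 0 so they do not intersect; hence they are skew.
Distance = |w · n| / |n| = |305| / √1827 ≈ 7.136.

7.136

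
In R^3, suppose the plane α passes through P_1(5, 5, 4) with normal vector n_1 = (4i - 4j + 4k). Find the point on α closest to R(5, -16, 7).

α: n_1·r = n_1·P_1 gives 4x - 4y + 4z = 16.
Foot = R − λn with λ = (n·R − d)/|n|² = (112 − 16)/48 = 2.
Foot = (5, -16, 7) − 2·(4, -4, 4) = (-3, -8, -1).

(-3, -8, -1)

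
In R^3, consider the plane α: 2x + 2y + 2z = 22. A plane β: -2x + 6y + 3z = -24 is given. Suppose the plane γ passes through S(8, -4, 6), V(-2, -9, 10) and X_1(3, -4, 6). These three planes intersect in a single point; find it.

(9, -4, 6)

SV = (-10, -5, 4), SX_1 = (-5, 0, 0); a normal to γ is SV × SX_1 = (0, -20, -25).
Using S: γ has equation -20y - 25z = -70.
Solving the 3×3 linear system 2x + 2y + 2z = 22, -2x + 6y + 3z = -24, -20y - 25z = -70 (e.g. by elimination or Cramer's rule, determinant = -200) gives (9, -4, 6).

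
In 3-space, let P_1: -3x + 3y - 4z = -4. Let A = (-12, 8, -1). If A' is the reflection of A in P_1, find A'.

(0, -4, 15)

λ = (n·A − d)/|n|² = (64 − (-4))/34 = 2.
Reflection = A − 2λn = (-12, 8, -1) − 4·(-3, 3, -4) = (0, -4, 15).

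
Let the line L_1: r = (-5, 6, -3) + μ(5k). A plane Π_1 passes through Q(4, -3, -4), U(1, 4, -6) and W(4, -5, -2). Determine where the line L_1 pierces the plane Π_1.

(-5, 6, 2)

QU = (-3, 7, -2), QW = (0, -2, 2); a normal to Π_1 is QU × QW = (10, 6, 6).
Using Q: Π_1 has equation 10x + 6y + 6z = -2.
Substitute r = (-5, 6, -3) + t(0, 0, 5) into the plane: -32 + 30t = -2, so t = 1.
Intersection: (-5, 6, -3) + 1·(0, 0, 5) = (-5, 6, 2).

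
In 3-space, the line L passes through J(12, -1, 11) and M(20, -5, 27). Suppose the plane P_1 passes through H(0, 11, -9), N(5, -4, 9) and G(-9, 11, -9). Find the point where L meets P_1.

A direction vector for L is M − J = (8, -4, 16).
HN = (5, -15, 18), HG = (-9, 0, 0); a normal to P_1 is HN × HG = (0, -162, -135).
Using H: P_1 has equation -162y - 135z = -567.
Substitute r = (12, -1, 11) + t(8, -4, 16) into the plane: -1323 + (-1512)t = -567, so t = -1/2.
Intersection: (12, -1, 11) + (-1/2)·(8, -4, 16) = (8, 1, 3).

(8, 1, 3)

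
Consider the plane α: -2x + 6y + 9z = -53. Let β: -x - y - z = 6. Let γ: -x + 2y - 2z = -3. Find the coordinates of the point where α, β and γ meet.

(1, -4, -3)

Solving the 3×3 linear system -2x + 6y + 9z = -53, -x - y - z = 6, -x + 2y - 2z = -3 (e.g. by elimination or Cramer's rule, determinant = -41) gives (1, -4, -3).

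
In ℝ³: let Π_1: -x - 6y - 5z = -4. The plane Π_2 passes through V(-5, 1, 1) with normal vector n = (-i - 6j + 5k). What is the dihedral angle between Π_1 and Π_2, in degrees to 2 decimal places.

Π_2: n·r = n·V gives -x - 6y + 5z = 4.
cos θ = |n₁·n₂| / (|n₁||n₂|) = |12| / (√62 · √62).
θ = arccos(0.19355) ≈ 78.84°.

78.84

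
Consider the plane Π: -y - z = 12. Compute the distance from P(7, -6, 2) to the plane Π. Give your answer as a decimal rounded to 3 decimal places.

5.657

n·P − d = (0)·(7) + (-1)·(-6) + (-1)·(2) − 12 = -8; |n| = √2.
Distance = |-8| / √2 = 8/√2 ≈ 5.657.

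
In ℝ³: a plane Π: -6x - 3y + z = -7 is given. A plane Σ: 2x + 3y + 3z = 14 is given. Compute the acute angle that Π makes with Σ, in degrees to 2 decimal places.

55.54

cos θ = |n₁·n₂| / (|n₁||n₂|) = |-18| / (√46 · √22).
θ = arccos(0.56583) ≈ 55.54°.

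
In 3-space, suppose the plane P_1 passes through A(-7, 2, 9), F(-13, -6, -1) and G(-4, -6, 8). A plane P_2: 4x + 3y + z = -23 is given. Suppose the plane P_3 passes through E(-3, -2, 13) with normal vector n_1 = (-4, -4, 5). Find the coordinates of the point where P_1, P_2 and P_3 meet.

(-2, -8, 9)

AF = (-6, -8, -10), AG = (3, -8, -1); a normal to P_1 is AF × AG = (-72, -36, 72).
Using A: P_1 has equation -72x - 36y + 72z = 1080.
P_3: n_1·r = n_1·E gives -4x - 4y + 5z = 85.
Solving the 3×3 linear system -72x - 36y + 72z = 1080, 4x + 3y + z = -23, -4x - 4y + 5z = 85 (e.g. by elimination or Cramer's rule, determinant = -792) gives (-2, -8, 9).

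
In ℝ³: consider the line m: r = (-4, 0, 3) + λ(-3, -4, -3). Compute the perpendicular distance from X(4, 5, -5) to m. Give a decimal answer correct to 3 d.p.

Taking (-4, 0, 3) on m with direction v = (-3, -4, -3): w = X − (-4, 0, 3) = (8, 5, -8), and w × v = (-47, 48, -17).
Distance = |w × v| / |v| = √4802 / √34 ≈ 11.884.

11.884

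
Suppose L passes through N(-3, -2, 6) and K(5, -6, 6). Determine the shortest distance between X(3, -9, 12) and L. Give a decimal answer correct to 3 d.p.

6.986

A direction vector for L is K − N = (8, -4, 0).
Taking (-3, -2, 6) on L with direction v = (8, -4, 0): w = X − (-3, -2, 6) = (6, -7, 6), and w × v = (24, 48, 32).
Distance = |w × v| / |v| = √3904 / √80 ≈ 6.986.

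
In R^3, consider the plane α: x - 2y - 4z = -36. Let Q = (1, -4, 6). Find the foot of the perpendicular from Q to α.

(0, -2, 10)

Foot = Q − λn with λ = (n·Q − d)/|n|² = (-15 − (-36))/21 = 1.
Foot = (1, -4, 6) − 1·(1, -2, -4) = (0, -2, 10).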